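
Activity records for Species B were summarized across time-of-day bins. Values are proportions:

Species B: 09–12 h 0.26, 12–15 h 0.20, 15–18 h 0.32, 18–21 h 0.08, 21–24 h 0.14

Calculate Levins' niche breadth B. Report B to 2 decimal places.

Σpᵢ² = 0.26² + 0.20² + 0.32² + 0.08² + 0.14² = 0.0676 + 0.0400 + 0.1024 + 0.0064 + 0.0196 = 0.2360
B = 1 / 0.2360 = 4.2373

4.24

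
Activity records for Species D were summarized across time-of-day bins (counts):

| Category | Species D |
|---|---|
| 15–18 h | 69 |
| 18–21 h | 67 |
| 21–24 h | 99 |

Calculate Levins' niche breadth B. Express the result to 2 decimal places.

2.90

Proportions for Species D (n=235): 69/235=0.2936, 67/235=0.2851, 99/235=0.4213
Σpᵢ² = 0.2936² + 0.2851² + 0.4213² = 0.086201 + 0.081282 + 0.177494 = 0.344977
B = 1 / 0.344977 = 2.8987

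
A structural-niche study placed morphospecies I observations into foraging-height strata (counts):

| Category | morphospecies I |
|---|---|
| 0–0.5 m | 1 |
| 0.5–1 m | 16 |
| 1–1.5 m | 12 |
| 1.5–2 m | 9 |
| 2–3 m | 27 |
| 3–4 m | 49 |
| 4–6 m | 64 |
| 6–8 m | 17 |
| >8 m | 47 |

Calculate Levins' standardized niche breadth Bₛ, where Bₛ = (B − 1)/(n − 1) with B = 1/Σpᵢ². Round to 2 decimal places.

Proportions for morphospecies I (n=242): 1/242=0.0041, 16/242=0.0661, 12/242=0.0496, 9/242=0.0372, 27/242=0.1116, 49/242=0.2025, 64/242=0.2645, 17/242=0.0702, 47/242=0.1942
Σpᵢ² = 0.0041² + 0.0661² + 0.0496² + 0.0372² + 0.1116² + 0.2025² + 0.2645² + 0.0702² + 0.1942² = 0.000017 + 0.004369 + 0.002460 + 0.001384 + 0.012455 + 0.041006 + 0.069960 + 0.004928 + 0.037714 = 0.174293
B = 1 / 0.174293 = 5.7375
Bₛ = (B − 1)/(n − 1) = (5.7375 − 1)/(9 − 1) = 4.7375/8 = 0.5922

0.59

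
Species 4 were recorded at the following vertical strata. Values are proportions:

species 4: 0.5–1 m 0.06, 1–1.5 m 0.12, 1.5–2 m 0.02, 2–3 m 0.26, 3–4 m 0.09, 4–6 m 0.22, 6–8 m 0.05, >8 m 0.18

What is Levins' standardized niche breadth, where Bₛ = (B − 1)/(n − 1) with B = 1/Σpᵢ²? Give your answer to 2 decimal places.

Σpᵢ² = 0.06² + 0.12² + 0.02² + 0.26² + 0.09² + 0.22² + 0.05² + 0.18² = 0.0036 + 0.0144 + 0.0004 + 0.0676 + 0.0081 + 0.0484 + 0.0025 + 0.0324 = 0.1774
B = 1 / 0.1774 = 5.6370
Bₛ = (B − 1)/(n − 1) = (5.6370 − 1)/(8 − 1) = 4.6370/7 = 0.6624

0.66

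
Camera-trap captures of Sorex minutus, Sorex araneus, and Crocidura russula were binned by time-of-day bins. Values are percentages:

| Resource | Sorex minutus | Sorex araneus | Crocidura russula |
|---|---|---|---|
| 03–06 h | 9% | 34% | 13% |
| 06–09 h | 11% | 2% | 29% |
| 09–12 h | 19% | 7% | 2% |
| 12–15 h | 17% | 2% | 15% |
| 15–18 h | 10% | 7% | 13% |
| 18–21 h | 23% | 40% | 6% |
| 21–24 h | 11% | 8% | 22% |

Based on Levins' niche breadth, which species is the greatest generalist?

Sorex minutus

Convert percentages to proportions (divide by 100).
Σp_minuᵢ² = 0.09² + 0.11² + 0.19² + 0.17² + 0.10² + 0.23² + 0.11² = 0.0081 + 0.0121 + 0.0361 + 0.0289 + 0.0100 + 0.0529 + 0.0121 = 0.1602
B_minu = 1 / 0.1602 = 6.2422
Σp_aranᵢ² = 0.34² + 0.02² + 0.07² + 0.02² + 0.07² + 0.40² + 0.08² = 0.1156 + 0.0004 + 0.0049 + 0.0004 + 0.0049 + 0.1600 + 0.0064 = 0.2926
B_aran = 1 / 0.2926 = 3.4176
Σp_russᵢ² = 0.13² + 0.29² + 0.02² + 0.15² + 0.13² + 0.06² + 0.22² = 0.0169 + 0.0841 + 0.0004 + 0.0225 + 0.0169 + 0.0036 + 0.0484 = 0.1928
B_russ = 1 / 0.1928 = 5.1867
Highest B → broadest niche (most generalist): Sorex minutus (B = 6.24).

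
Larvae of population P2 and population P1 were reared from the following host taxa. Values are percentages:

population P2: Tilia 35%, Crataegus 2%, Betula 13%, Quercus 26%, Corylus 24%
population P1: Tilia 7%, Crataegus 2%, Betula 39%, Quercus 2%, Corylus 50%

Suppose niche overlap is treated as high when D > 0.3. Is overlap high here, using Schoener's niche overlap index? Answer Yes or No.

Convert percentages to proportions (divide by 100).
Σ|p₁ᵢ − p₂ᵢ| = 0.28 + 0.00 + 0.26 + 0.24 + 0.26 = 1.04
D = 1 − ½ × 1.04 = 1 − 0.520 = 0.4800
D = 0.4800 > 0.3 → Yes.

Yes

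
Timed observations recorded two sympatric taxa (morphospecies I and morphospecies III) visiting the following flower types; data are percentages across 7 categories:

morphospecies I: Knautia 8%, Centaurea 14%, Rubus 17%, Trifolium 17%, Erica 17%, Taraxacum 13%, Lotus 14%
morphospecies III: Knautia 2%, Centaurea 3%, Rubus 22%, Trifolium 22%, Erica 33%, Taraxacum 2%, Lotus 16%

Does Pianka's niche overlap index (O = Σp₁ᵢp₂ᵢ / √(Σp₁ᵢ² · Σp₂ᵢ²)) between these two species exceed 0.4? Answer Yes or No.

Convert percentages to proportions (divide by 100).
Σ p₁ᵢp₂ᵢ = 0.0016 + 0.0042 + 0.0374 + 0.0374 + 0.0561 + 0.0026 + 0.0224 = 0.1617
Σp_1ᵢ² = 0.08² + 0.14² + 0.17² + 0.17² + 0.17² + 0.13² + 0.14² = 0.0064 + 0.0196 + 0.0289 + 0.0289 + 0.0289 + 0.0169 + 0.0196 = 0.1492
Σp_2ᵢ² = 0.02² + 0.03² + 0.22² + 0.22² + 0.33² + 0.02² + 0.16² = 0.0004 + 0.0009 + 0.0484 + 0.0484 + 0.1089 + 0.0004 + 0.0256 = 0.2330
O = 0.1617 / √(0.1492 × 0.2330) = 0.1617 / 0.18645 = 0.8673
O = 0.8673 > 0.4 → Yes.

Yes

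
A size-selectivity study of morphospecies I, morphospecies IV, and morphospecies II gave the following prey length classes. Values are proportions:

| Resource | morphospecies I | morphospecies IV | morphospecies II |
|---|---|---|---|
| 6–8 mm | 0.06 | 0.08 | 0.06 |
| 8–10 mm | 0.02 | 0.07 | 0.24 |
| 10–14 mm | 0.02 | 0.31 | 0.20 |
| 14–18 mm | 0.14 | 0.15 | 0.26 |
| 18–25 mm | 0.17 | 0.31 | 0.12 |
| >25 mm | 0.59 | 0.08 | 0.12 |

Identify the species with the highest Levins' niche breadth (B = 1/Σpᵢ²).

morphospecies II

Σp_Iᵢ² = 0.06² + 0.02² + 0.02² + 0.14² + 0.17² + 0.59² = 0.0036 + 0.0004 + 0.0004 + 0.0196 + 0.0289 + 0.3481 = 0.4010
B_I = 1 / 0.4010 = 2.4938
Σp_IVᵢ² = 0.08² + 0.07² + 0.31² + 0.15² + 0.31² + 0.08² = 0.0064 + 0.0049 + 0.0961 + 0.0225 + 0.0961 + 0.0064 = 0.2324
B_IV = 1 / 0.2324 = 4.3029
Σp_IIᵢ² = 0.06² + 0.24² + 0.20² + 0.26² + 0.12² + 0.12² = 0.0036 + 0.0576 + 0.0400 + 0.0676 + 0.0144 + 0.0144 = 0.1976
B_II = 1 / 0.1976 = 5.0607
Highest B → broadest niche (most generalist): morphospecies II (B = 5.06).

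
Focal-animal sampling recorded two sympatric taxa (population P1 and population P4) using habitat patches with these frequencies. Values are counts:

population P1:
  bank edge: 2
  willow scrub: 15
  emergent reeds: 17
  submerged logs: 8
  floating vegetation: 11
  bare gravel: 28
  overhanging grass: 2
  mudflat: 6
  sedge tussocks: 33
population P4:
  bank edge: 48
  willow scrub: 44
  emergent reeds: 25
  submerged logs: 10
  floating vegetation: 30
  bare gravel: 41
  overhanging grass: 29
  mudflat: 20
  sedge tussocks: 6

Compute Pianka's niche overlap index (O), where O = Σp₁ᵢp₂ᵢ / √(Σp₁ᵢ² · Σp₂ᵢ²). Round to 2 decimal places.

Proportions for population P1 (n=122): 2/122=0.0164, 15/122=0.1230, 17/122=0.1393, 8/122=0.0656, 11/122=0.0902, 28/122=0.2295, 2/122=0.0164, 6/122=0.0492, 33/122=0.2705
Proportions for population P4 (n=253): 48/253=0.1897, 44/253=0.1739, 25/253=0.0988, 10/253=0.0395, 30/253=0.1186, 41/253=0.1621, 29/253=0.1146, 20/253=0.0791, 6/253=0.0237
Σ p₁ᵢp₂ᵢ = 0.003111 + 0.021390 + 0.013763 + 0.002591 + 0.010698 + 0.037202 + 0.001879 + 0.003892 + 0.006411 = 0.100937
Σp_1ᵢ² = 0.0164² + 0.1230² + 0.1393² + 0.0656² + 0.0902² + 0.2295² + 0.0164² + 0.0492² + 0.2705² = 0.000269 + 0.015129 + 0.019404 + 0.004303 + 0.008136 + 0.052670 + 0.000269 + 0.002421 + 0.073170 = 0.175771
Σp_2ᵢ² = 0.1897² + 0.1739² + 0.0988² + 0.0395² + 0.1186² + 0.1621² + 0.1146² + 0.0791² + 0.0237² = 0.035986 + 0.030241 + 0.009761 + 0.001560 + 0.014066 + 0.026276 + 0.013133 + 0.006257 + 0.000562 = 0.137842
O = 0.100937 / √(0.175771 × 0.137842) = 0.100937 / 0.1556555 = 0.6485

0.65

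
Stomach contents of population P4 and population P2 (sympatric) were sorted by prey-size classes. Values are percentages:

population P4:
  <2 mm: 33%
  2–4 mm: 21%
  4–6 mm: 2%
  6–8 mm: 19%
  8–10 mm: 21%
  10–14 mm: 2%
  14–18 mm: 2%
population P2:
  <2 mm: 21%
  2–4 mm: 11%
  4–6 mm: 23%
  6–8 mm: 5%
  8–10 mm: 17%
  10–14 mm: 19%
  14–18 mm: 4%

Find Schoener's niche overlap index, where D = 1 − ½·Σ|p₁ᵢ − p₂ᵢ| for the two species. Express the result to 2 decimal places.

Convert percentages to proportions (divide by 100).
Σ|p₁ᵢ − p₂ᵢ| = 0.12 + 0.10 + 0.21 + 0.14 + 0.04 + 0.17 + 0.02 = 0.80
D = 1 − ½ × 0.80 = 1 − 0.400 = 0.6000

0.60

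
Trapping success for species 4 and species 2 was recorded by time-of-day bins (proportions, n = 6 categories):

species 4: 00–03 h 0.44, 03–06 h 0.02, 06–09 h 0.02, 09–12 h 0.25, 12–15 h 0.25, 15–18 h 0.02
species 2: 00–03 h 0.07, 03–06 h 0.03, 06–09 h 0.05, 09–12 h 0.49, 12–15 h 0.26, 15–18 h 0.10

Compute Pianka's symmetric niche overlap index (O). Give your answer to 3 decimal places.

Σ p₁ᵢp₂ᵢ = 0.0308 + 0.0006 + 0.0010 + 0.1225 + 0.0650 + 0.0020 = 0.2219
Σp_1ᵢ² = 0.44² + 0.02² + 0.02² + 0.25² + 0.25² + 0.02² = 0.1936 + 0.0004 + 0.0004 + 0.0625 + 0.0625 + 0.0004 = 0.3198
Σp_2ᵢ² = 0.07² + 0.03² + 0.05² + 0.49² + 0.26² + 0.10² = 0.0049 + 0.0009 + 0.0025 + 0.2401 + 0.0676 + 0.0100 = 0.3260
O = 0.2219 / √(0.3198 × 0.3260) = 0.2219 / 0.322885 = 0.68724

0.687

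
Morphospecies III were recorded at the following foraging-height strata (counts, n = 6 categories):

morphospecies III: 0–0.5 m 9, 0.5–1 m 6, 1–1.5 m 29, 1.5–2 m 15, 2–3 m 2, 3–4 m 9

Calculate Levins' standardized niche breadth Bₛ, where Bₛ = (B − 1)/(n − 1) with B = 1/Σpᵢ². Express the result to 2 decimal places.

Proportions for morphospecies III (n=70): 9/70=0.1286, 6/70=0.0857, 29/70=0.4143, 15/70=0.2143, 2/70=0.0286, 9/70=0.1286
Σpᵢ² = 0.1286² + 0.0857² + 0.4143² + 0.2143² + 0.0286² + 0.1286² = 0.016538 + 0.007344 + 0.171644 + 0.045924 + 0.000818 + 0.016538 = 0.258806
B = 1 / 0.258806 = 3.8639
Bₛ = (B − 1)/(n − 1) = (3.8639 − 1)/(6 − 1) = 2.8639/5 = 0.5728

0.57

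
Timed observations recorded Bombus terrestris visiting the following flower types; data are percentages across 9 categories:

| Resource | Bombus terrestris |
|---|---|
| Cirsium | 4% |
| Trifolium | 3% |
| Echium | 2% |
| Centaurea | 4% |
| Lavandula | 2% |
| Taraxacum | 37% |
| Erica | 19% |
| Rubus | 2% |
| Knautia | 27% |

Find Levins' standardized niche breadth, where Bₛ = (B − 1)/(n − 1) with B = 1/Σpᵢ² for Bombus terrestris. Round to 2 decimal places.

Convert percentages to proportions (divide by 100).
Σpᵢ² = 0.04² + 0.03² + 0.02² + 0.04² + 0.02² + 0.37² + 0.19² + 0.02² + 0.27² = 0.0016 + 0.0009 + 0.0004 + 0.0016 + 0.0004 + 0.1369 + 0.0361 + 0.0004 + 0.0729 = 0.2512
B = 1 / 0.2512 = 3.9809
Bₛ = (B − 1)/(n − 1) = (3.9809 − 1)/(9 − 1) = 2.9809/8 = 0.3726

0.37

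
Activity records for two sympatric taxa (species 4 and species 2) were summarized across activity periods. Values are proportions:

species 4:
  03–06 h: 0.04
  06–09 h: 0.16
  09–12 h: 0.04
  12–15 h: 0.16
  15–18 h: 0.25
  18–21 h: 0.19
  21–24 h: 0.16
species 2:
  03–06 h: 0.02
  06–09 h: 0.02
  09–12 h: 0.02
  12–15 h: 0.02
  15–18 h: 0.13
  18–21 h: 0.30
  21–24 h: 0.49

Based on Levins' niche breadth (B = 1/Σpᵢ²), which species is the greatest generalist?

species 4

Σp_4ᵢ² = 0.04² + 0.16² + 0.04² + 0.16² + 0.25² + 0.19² + 0.16² = 0.0016 + 0.0256 + 0.0016 + 0.0256 + 0.0625 + 0.0361 + 0.0256 = 0.1786
B_4 = 1 / 0.1786 = 5.5991
Σp_2ᵢ² = 0.02² + 0.02² + 0.02² + 0.02² + 0.13² + 0.30² + 0.49² = 0.0004 + 0.0004 + 0.0004 + 0.0004 + 0.0169 + 0.0900 + 0.2401 = 0.3486
B_2 = 1 / 0.3486 = 2.8686
Highest B → broadest niche (most generalist): species 4 (B = 5.60).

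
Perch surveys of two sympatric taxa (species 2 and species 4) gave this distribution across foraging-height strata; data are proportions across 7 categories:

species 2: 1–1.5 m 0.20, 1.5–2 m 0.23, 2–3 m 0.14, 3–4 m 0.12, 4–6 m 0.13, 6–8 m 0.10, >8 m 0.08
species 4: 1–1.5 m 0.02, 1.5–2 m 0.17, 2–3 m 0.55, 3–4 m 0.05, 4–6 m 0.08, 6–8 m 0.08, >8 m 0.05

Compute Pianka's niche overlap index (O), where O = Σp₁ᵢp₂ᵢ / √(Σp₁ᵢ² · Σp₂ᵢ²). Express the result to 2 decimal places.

Σ p₁ᵢp₂ᵢ = 0.0040 + 0.0391 + 0.0770 + 0.0060 + 0.0104 + 0.0080 + 0.0040 = 0.1485
Σp_1ᵢ² = 0.20² + 0.23² + 0.14² + 0.12² + 0.13² + 0.10² + 0.08² = 0.0400 + 0.0529 + 0.0196 + 0.0144 + 0.0169 + 0.0100 + 0.0064 = 0.1602
Σp_2ᵢ² = 0.02² + 0.17² + 0.55² + 0.05² + 0.08² + 0.08² + 0.05² = 0.0004 + 0.0289 + 0.3025 + 0.0025 + 0.0064 + 0.0064 + 0.0025 = 0.3496
O = 0.1485 / √(0.1602 × 0.3496) = 0.1485 / 0.23666 = 0.6275

0.63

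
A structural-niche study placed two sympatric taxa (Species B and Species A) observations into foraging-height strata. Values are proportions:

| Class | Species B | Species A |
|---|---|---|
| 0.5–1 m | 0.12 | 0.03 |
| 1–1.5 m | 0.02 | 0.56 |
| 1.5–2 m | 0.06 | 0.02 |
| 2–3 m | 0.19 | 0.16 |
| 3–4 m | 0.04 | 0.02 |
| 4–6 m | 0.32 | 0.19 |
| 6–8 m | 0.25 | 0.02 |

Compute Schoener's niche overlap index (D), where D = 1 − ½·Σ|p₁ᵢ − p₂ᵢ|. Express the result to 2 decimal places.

0.46

Σ|p₁ᵢ − p₂ᵢ| = 0.09 + 0.54 + 0.04 + 0.03 + 0.02 + 0.13 + 0.23 = 1.08
D = 1 − ½ × 1.08 = 1 − 0.540 = 0.4600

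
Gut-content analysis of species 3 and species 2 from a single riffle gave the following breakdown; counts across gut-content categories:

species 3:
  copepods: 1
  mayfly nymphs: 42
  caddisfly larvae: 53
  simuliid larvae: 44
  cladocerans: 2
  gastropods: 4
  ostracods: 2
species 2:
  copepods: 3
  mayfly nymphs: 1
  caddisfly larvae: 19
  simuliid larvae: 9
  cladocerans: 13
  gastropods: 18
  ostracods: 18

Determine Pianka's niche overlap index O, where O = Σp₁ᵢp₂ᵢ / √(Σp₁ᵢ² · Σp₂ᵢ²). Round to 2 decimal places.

Proportions for species 3 (n=148): 1/148=0.0068, 42/148=0.2838, 53/148=0.3581, 44/148=0.2973, 2/148=0.0135, 4/148=0.0270, 2/148=0.0135
Proportions for species 2 (n=81): 3/81=0.0370, 1/81=0.0123, 19/81=0.2346, 9/81=0.1111, 13/81=0.1605, 18/81=0.2222, 18/81=0.2222
Σ p₁ᵢp₂ᵢ = 0.000252 + 0.003491 + 0.084010 + 0.033030 + 0.002167 + 0.005999 + 0.003000 = 0.131949
Σp_1ᵢ² = 0.0068² + 0.2838² + 0.3581² + 0.2973² + 0.0135² + 0.0270² + 0.0135² = 0.000046 + 0.080542 + 0.128236 + 0.088387 + 0.000182 + 0.000729 + 0.000182 = 0.298304
Σp_2ᵢ² = 0.0370² + 0.0123² + 0.2346² + 0.1111² + 0.1605² + 0.2222² + 0.2222² = 0.001369 + 0.000151 + 0.055037 + 0.012343 + 0.025760 + 0.049373 + 0.049373 = 0.193406
O = 0.131949 / √(0.298304 × 0.193406) = 0.131949 / 0.2401953 = 0.5493

0.55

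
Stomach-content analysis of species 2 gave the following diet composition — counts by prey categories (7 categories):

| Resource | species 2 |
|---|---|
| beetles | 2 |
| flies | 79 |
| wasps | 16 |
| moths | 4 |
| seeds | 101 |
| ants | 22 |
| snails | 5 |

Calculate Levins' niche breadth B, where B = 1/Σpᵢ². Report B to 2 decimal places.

Proportions for species 2 (n=229): 2/229=0.0087, 79/229=0.3450, 16/229=0.0699, 4/229=0.0175, 101/229=0.4410, 22/229=0.0961, 5/229=0.0218
Σpᵢ² = 0.0087² + 0.3450² + 0.0699² + 0.0175² + 0.4410² + 0.0961² + 0.0218² = 0.000076 + 0.119025 + 0.004886 + 0.000306 + 0.194481 + 0.009235 + 0.000475 = 0.328484
B = 1 / 0.328484 = 3.0443

3.04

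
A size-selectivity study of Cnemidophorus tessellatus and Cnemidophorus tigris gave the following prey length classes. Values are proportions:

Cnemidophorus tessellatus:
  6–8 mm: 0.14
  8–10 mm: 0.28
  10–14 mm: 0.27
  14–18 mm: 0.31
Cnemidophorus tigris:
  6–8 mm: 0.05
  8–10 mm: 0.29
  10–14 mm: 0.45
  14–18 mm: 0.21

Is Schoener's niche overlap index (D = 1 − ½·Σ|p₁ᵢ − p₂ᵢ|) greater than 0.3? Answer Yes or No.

Σ|p₁ᵢ − p₂ᵢ| = 0.09 + 0.01 + 0.18 + 0.10 = 0.38
D = 1 − ½ × 0.38 = 1 − 0.190 = 0.8100
D = 0.8100 > 0.3 → Yes.

Yes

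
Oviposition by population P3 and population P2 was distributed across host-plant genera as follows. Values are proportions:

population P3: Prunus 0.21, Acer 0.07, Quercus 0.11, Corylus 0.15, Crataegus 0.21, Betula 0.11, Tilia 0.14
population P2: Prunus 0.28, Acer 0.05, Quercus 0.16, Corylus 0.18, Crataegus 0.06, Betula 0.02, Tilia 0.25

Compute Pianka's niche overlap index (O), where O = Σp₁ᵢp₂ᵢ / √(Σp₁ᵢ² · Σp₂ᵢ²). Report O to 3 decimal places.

Σ p₁ᵢp₂ᵢ = 0.0588 + 0.0035 + 0.0176 + 0.0270 + 0.0126 + 0.0022 + 0.0350 = 0.1567
Σp_1ᵢ² = 0.21² + 0.07² + 0.11² + 0.15² + 0.21² + 0.11² + 0.14² = 0.0441 + 0.0049 + 0.0121 + 0.0225 + 0.0441 + 0.0121 + 0.0196 = 0.1594
Σp_2ᵢ² = 0.28² + 0.05² + 0.16² + 0.18² + 0.06² + 0.02² + 0.25² = 0.0784 + 0.0025 + 0.0256 + 0.0324 + 0.0036 + 0.0004 + 0.0625 = 0.2054
O = 0.1567 / √(0.1594 × 0.2054) = 0.1567 / 0.180944 = 0.86601

0.866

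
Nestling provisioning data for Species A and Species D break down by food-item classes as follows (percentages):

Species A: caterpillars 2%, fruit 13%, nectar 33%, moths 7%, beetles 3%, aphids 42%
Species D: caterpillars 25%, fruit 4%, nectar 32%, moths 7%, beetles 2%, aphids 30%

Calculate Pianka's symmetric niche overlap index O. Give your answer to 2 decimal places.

0.87

Convert percentages to proportions (divide by 100).
Σ p₁ᵢp₂ᵢ = 0.0050 + 0.0052 + 0.1056 + 0.0049 + 0.0006 + 0.1260 = 0.2473
Σp_1ᵢ² = 0.02² + 0.13² + 0.33² + 0.07² + 0.03² + 0.42² = 0.0004 + 0.0169 + 0.1089 + 0.0049 + 0.0009 + 0.1764 = 0.3084
Σp_2ᵢ² = 0.25² + 0.04² + 0.32² + 0.07² + 0.02² + 0.30² = 0.0625 + 0.0016 + 0.1024 + 0.0049 + 0.0004 + 0.0900 = 0.2618
O = 0.2473 / √(0.3084 × 0.2618) = 0.2473 / 0.28415 = 0.8703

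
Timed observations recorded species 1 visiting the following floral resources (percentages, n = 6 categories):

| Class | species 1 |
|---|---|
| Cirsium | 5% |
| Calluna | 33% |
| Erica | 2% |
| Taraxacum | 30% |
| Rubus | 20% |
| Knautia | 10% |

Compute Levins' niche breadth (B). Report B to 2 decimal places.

3.97

Convert percentages to proportions (divide by 100).
Σpᵢ² = 0.05² + 0.33² + 0.02² + 0.30² + 0.20² + 0.10² = 0.0025 + 0.1089 + 0.0004 + 0.0900 + 0.0400 + 0.0100 = 0.2518
B = 1 / 0.2518 = 3.9714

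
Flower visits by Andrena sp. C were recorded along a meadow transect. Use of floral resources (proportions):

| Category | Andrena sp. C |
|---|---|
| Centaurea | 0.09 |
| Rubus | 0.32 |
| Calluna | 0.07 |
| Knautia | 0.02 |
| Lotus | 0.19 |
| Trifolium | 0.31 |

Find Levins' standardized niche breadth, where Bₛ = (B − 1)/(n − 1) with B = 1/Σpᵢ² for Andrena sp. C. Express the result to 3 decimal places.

Σpᵢ² = 0.09² + 0.32² + 0.07² + 0.02² + 0.19² + 0.31² = 0.0081 + 0.1024 + 0.0049 + 0.0004 + 0.0361 + 0.0961 = 0.2480
B = 1 / 0.2480 = 4.03226
Bₛ = (B − 1)/(n − 1) = (4.03226 − 1)/(6 − 1) = 3.03226/5 = 0.60645

0.606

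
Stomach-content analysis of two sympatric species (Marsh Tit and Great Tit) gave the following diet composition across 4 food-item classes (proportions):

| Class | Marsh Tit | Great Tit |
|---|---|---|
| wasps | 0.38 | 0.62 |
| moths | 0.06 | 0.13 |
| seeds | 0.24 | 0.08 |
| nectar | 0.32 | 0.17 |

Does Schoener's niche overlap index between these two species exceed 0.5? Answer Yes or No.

Σ|p₁ᵢ − p₂ᵢ| = 0.24 + 0.07 + 0.16 + 0.15 = 0.62
D = 1 − ½ × 0.62 = 1 − 0.310 = 0.6900
D = 0.6900 > 0.5 → Yes.

Yes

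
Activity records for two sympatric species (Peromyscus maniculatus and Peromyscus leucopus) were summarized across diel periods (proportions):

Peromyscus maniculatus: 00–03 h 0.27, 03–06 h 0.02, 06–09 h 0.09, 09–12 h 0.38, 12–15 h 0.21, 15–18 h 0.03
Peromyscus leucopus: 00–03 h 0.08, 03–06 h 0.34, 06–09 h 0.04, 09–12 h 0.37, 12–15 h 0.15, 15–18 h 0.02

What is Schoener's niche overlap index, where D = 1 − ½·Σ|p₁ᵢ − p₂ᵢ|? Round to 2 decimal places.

Σ|p₁ᵢ − p₂ᵢ| = 0.19 + 0.32 + 0.05 + 0.01 + 0.06 + 0.01 = 0.64
D = 1 − ½ × 0.64 = 1 − 0.320 = 0.6800

0.68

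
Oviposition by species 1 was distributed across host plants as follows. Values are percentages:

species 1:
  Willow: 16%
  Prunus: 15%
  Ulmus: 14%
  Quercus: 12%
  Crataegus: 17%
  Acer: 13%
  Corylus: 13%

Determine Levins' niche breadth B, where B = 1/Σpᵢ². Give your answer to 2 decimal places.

6.91

Convert percentages to proportions (divide by 100).
Σpᵢ² = 0.16² + 0.15² + 0.14² + 0.12² + 0.17² + 0.13² + 0.13² = 0.0256 + 0.0225 + 0.0196 + 0.0144 + 0.0289 + 0.0169 + 0.0169 = 0.1448
B = 1 / 0.1448 = 6.9061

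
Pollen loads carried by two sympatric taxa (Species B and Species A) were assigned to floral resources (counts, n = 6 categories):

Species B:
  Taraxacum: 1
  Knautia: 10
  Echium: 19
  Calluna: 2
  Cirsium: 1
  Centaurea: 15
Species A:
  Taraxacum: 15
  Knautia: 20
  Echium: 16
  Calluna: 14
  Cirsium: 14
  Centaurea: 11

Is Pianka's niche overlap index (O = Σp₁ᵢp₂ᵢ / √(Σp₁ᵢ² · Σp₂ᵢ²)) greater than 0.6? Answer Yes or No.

Yes

Proportions for Species B (n=48): 1/48=0.0208, 10/48=0.2083, 19/48=0.3958, 2/48=0.0417, 1/48=0.0208, 15/48=0.3125
Proportions for Species A (n=90): 15/90=0.1667, 20/90=0.2222, 16/90=0.1778, 14/90=0.1556, 14/90=0.1556, 11/90=0.1222
Σ p₁ᵢp₂ᵢ = 0.003467 + 0.046284 + 0.070373 + 0.006489 + 0.003236 + 0.038188 = 0.168037
Σp_1ᵢ² = 0.0208² + 0.2083² + 0.3958² + 0.0417² + 0.0208² + 0.3125² = 0.000433 + 0.043389 + 0.156658 + 0.001739 + 0.000433 + 0.097656 = 0.300308
Σp_2ᵢ² = 0.1667² + 0.2222² + 0.1778² + 0.1556² + 0.1556² + 0.1222² = 0.027789 + 0.049373 + 0.031613 + 0.024211 + 0.024211 + 0.014933 = 0.172130
O = 0.168037 / √(0.300308 × 0.172130) = 0.168037 / 0.2273588 = 0.7391
O = 0.7391 > 0.6 → Yes.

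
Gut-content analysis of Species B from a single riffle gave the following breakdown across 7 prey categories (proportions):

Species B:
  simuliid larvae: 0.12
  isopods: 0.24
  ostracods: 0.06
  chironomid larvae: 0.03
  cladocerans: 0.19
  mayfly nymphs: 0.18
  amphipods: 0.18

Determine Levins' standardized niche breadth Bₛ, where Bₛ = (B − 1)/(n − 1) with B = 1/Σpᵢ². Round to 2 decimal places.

Σpᵢ² = 0.12² + 0.24² + 0.06² + 0.03² + 0.19² + 0.18² + 0.18² = 0.0144 + 0.0576 + 0.0036 + 0.0009 + 0.0361 + 0.0324 + 0.0324 = 0.1774
B = 1 / 0.1774 = 5.6370
Bₛ = (B − 1)/(n − 1) = (5.6370 − 1)/(7 − 1) = 4.6370/6 = 0.7728

0.77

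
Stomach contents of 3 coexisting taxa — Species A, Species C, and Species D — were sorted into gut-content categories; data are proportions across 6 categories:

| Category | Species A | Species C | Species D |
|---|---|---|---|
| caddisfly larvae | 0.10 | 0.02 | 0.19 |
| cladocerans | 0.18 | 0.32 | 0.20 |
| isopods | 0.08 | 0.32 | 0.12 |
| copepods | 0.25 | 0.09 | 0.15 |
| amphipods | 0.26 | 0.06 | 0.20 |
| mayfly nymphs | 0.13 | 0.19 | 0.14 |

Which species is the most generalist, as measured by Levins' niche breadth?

Σp_Aᵢ² = 0.10² + 0.18² + 0.08² + 0.25² + 0.26² + 0.13² = 0.0100 + 0.0324 + 0.0064 + 0.0625 + 0.0676 + 0.0169 = 0.1958
B_A = 1 / 0.1958 = 5.1073
Σp_Cᵢ² = 0.02² + 0.32² + 0.32² + 0.09² + 0.06² + 0.19² = 0.0004 + 0.1024 + 0.1024 + 0.0081 + 0.0036 + 0.0361 = 0.2530
B_C = 1 / 0.2530 = 3.9526
Σp_Dᵢ² = 0.19² + 0.20² + 0.12² + 0.15² + 0.20² + 0.14² = 0.0361 + 0.0400 + 0.0144 + 0.0225 + 0.0400 + 0.0196 = 0.1726
B_D = 1 / 0.1726 = 5.7937
Highest B → broadest niche (most generalist): Species D (B = 5.79).

Species D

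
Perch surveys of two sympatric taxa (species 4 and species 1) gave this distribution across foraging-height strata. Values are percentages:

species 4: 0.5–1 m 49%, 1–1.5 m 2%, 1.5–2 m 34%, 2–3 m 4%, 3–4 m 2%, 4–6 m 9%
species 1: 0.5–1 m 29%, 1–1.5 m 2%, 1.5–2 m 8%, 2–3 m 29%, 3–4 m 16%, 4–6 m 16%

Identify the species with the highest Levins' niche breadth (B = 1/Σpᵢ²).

species 1

Convert percentages to proportions (divide by 100).
Σp_4ᵢ² = 0.49² + 0.02² + 0.34² + 0.04² + 0.02² + 0.09² = 0.2401 + 0.0004 + 0.1156 + 0.0016 + 0.0004 + 0.0081 = 0.3662
B_4 = 1 / 0.3662 = 2.7307
Σp_1ᵢ² = 0.29² + 0.02² + 0.08² + 0.29² + 0.16² + 0.16² = 0.0841 + 0.0004 + 0.0064 + 0.0841 + 0.0256 + 0.0256 = 0.2262
B_1 = 1 / 0.2262 = 4.4209
Highest B → broadest niche (most generalist): species 1 (B = 4.42).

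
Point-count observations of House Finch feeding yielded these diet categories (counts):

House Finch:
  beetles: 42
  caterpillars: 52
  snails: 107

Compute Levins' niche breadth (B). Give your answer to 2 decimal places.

Proportions for House Finch (n=201): 42/201=0.2090, 52/201=0.2587, 107/201=0.5323
Σpᵢ² = 0.2090² + 0.2587² + 0.5323² = 0.043681 + 0.066926 + 0.283343 = 0.393950
B = 1 / 0.393950 = 2.5384

2.54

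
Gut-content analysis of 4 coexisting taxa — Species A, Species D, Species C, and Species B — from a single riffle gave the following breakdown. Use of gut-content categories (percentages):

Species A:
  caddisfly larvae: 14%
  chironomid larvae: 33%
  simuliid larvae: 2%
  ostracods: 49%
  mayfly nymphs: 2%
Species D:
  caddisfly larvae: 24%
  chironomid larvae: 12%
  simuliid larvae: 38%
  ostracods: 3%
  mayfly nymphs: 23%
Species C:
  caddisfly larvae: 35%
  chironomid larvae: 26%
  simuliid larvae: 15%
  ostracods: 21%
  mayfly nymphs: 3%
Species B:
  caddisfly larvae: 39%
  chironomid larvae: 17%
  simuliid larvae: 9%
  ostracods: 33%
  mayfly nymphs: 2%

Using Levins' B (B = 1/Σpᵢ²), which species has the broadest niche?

Convert percentages to proportions (divide by 100).
Σp_Aᵢ² = 0.14² + 0.33² + 0.02² + 0.49² + 0.02² = 0.0196 + 0.1089 + 0.0004 + 0.2401 + 0.0004 = 0.3694
B_A = 1 / 0.3694 = 2.7071
Σp_Dᵢ² = 0.24² + 0.12² + 0.38² + 0.03² + 0.23² = 0.0576 + 0.0144 + 0.1444 + 0.0009 + 0.0529 = 0.2702
B_D = 1 / 0.2702 = 3.7010
Σp_Cᵢ² = 0.35² + 0.26² + 0.15² + 0.21² + 0.03² = 0.1225 + 0.0676 + 0.0225 + 0.0441 + 0.0009 = 0.2576
B_C = 1 / 0.2576 = 3.8820
Σp_Bᵢ² = 0.39² + 0.17² + 0.09² + 0.33² + 0.02² = 0.1521 + 0.0289 + 0.0081 + 0.1089 + 0.0004 = 0.2984
B_B = 1 / 0.2984 = 3.3512
Highest B → broadest niche (most generalist): Species C (B = 3.88).

Species C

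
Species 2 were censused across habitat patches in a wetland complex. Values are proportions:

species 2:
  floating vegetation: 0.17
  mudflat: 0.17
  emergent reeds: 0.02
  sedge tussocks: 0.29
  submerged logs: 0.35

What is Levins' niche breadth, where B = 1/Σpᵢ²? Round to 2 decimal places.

3.78

Σpᵢ² = 0.17² + 0.17² + 0.02² + 0.29² + 0.35² = 0.0289 + 0.0289 + 0.0004 + 0.0841 + 0.1225 = 0.2648
B = 1 / 0.2648 = 3.7764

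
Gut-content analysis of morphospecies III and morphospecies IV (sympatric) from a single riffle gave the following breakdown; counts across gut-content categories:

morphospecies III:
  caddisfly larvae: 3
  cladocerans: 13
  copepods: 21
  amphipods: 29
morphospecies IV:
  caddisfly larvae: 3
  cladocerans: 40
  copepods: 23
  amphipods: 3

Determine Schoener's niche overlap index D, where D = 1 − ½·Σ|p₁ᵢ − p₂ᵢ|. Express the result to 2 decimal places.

0.60

Proportions for morphospecies III (n=66): 3/66=0.0455, 13/66=0.1970, 21/66=0.3182, 29/66=0.4394
Proportions for morphospecies IV (n=69): 3/69=0.0435, 40/69=0.5797, 23/69=0.3333, 3/69=0.0435
Σ|p₁ᵢ − p₂ᵢ| = 0.0020 + 0.3827 + 0.0151 + 0.3959 = 0.7957
D = 1 − ½ × 0.7957 = 1 − 0.39785 = 0.60215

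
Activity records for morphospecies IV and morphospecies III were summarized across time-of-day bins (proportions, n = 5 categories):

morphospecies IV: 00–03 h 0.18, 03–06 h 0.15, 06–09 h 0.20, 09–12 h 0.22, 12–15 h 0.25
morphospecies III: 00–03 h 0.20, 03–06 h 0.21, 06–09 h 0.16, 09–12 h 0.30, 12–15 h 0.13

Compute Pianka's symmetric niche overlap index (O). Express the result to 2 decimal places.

Σ p₁ᵢp₂ᵢ = 0.0360 + 0.0315 + 0.0320 + 0.0660 + 0.0325 = 0.1980
Σp_1ᵢ² = 0.18² + 0.15² + 0.20² + 0.22² + 0.25² = 0.0324 + 0.0225 + 0.0400 + 0.0484 + 0.0625 = 0.2058
Σp_2ᵢ² = 0.20² + 0.21² + 0.16² + 0.30² + 0.13² = 0.0400 + 0.0441 + 0.0256 + 0.0900 + 0.0169 = 0.2166
O = 0.1980 / √(0.2058 × 0.2166) = 0.1980 / 0.21113 = 0.9378

0.94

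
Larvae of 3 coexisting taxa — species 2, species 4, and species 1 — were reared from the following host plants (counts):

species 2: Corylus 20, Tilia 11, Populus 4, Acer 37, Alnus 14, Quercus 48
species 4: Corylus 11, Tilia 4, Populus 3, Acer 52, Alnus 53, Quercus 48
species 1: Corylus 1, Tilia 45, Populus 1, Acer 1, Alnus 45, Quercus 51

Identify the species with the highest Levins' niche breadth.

Proportions for species 2 (n=134): 20/134=0.1493, 11/134=0.0821, 4/134=0.0299, 37/134=0.2761, 14/134=0.1045, 48/134=0.3582
Proportions for species 4 (n=171): 11/171=0.0643, 4/171=0.0234, 3/171=0.0175, 52/171=0.3041, 53/171=0.3099, 48/171=0.2807
Proportions for species 1 (n=144): 1/144=0.0069, 45/144=0.3125, 1/144=0.0069, 1/144=0.0069, 45/144=0.3125, 51/144=0.3542
Σp_2ᵢ² = 0.1493² + 0.0821² + 0.0299² + 0.2761² + 0.1045² + 0.3582² = 0.022290 + 0.006740 + 0.000894 + 0.076231 + 0.010920 + 0.128307 = 0.245382
B_2 = 1 / 0.245382 = 4.0753
Σp_4ᵢ² = 0.0643² + 0.0234² + 0.0175² + 0.3041² + 0.3099² + 0.2807² = 0.004134 + 0.000548 + 0.000306 + 0.092477 + 0.096038 + 0.078792 = 0.272295
B_4 = 1 / 0.272295 = 3.6725
Σp_1ᵢ² = 0.0069² + 0.3125² + 0.0069² + 0.0069² + 0.3125² + 0.3542² = 0.000048 + 0.097656 + 0.000048 + 0.000048 + 0.097656 + 0.125458 = 0.320914
B_1 = 1 / 0.320914 = 3.1161
Highest B → broadest niche (most generalist): species 2 (B = 4.08).

species 2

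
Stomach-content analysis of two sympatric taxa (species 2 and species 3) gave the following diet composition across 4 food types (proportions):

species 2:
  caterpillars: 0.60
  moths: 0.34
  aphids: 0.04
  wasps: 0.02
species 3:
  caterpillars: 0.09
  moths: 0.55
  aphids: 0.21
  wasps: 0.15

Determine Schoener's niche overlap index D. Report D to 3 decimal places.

0.490

Σ|p₁ᵢ − p₂ᵢ| = 0.51 + 0.21 + 0.17 + 0.13 = 1.02
D = 1 − ½ × 1.02 = 1 − 0.510 = 0.49000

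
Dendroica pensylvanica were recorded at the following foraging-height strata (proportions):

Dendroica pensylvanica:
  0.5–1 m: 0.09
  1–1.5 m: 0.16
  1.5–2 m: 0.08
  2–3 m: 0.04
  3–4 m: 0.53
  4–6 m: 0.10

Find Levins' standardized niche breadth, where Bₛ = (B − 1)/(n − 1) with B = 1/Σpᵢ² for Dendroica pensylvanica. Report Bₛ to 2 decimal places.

0.40

Σpᵢ² = 0.09² + 0.16² + 0.08² + 0.04² + 0.53² + 0.10² = 0.0081 + 0.0256 + 0.0064 + 0.0016 + 0.2809 + 0.0100 = 0.3326
B = 1 / 0.3326 = 3.0066
Bₛ = (B − 1)/(n − 1) = (3.0066 − 1)/(6 − 1) = 2.0066/5 = 0.4013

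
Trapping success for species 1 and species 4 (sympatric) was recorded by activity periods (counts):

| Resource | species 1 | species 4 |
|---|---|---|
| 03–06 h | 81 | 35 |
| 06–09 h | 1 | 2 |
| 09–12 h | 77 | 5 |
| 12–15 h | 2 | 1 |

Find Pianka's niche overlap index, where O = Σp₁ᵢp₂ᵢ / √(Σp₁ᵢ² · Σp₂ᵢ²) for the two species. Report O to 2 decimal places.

Proportions for species 1 (n=161): 81/161=0.5031, 1/161=0.0062, 77/161=0.4783, 2/161=0.0124
Proportions for species 4 (n=43): 35/43=0.8140, 2/43=0.0465, 5/43=0.1163, 1/43=0.0233
Σ p₁ᵢp₂ᵢ = 0.409523 + 0.000288 + 0.055626 + 0.000289 = 0.465726
Σp_1ᵢ² = 0.5031² + 0.0062² + 0.4783² + 0.0124² = 0.253110 + 0.000038 + 0.228771 + 0.000154 = 0.482073
Σp_2ᵢ² = 0.8140² + 0.0465² + 0.1163² + 0.0233² = 0.662596 + 0.002162 + 0.013526 + 0.000543 = 0.678827
O = 0.465726 / √(0.482073 × 0.678827) = 0.465726 / 0.5720526 = 0.8141

0.81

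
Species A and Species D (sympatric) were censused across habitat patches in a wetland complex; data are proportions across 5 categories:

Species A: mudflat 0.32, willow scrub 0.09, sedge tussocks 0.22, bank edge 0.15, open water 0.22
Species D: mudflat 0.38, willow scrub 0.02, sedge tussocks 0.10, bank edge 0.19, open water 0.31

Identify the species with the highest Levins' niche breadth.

Species A

Σp_Aᵢ² = 0.32² + 0.09² + 0.22² + 0.15² + 0.22² = 0.1024 + 0.0081 + 0.0484 + 0.0225 + 0.0484 = 0.2298
B_A = 1 / 0.2298 = 4.3516
Σp_Dᵢ² = 0.38² + 0.02² + 0.10² + 0.19² + 0.31² = 0.1444 + 0.0004 + 0.0100 + 0.0361 + 0.0961 = 0.2870
B_D = 1 / 0.2870 = 3.4843
Highest B → broadest niche (most generalist): Species A (B = 4.35).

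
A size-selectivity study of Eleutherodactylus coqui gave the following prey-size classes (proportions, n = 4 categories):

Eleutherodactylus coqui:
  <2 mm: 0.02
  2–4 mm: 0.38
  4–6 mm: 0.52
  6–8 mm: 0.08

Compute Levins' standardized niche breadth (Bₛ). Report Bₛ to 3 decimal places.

Σpᵢ² = 0.02² + 0.38² + 0.52² + 0.08² = 0.0004 + 0.1444 + 0.2704 + 0.0064 = 0.4216
B = 1 / 0.4216 = 2.37192
Bₛ = (B − 1)/(n − 1) = (2.37192 − 1)/(4 − 1) = 1.37192/3 = 0.45731

0.457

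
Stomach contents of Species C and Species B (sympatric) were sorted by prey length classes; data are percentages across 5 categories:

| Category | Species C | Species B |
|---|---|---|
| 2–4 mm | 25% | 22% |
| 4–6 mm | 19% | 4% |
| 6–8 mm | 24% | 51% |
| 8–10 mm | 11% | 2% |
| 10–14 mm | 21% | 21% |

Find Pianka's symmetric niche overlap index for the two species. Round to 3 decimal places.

Convert percentages to proportions (divide by 100).
Σ p₁ᵢp₂ᵢ = 0.0550 + 0.0076 + 0.1224 + 0.0022 + 0.0441 = 0.2313
Σp_1ᵢ² = 0.25² + 0.19² + 0.24² + 0.11² + 0.21² = 0.0625 + 0.0361 + 0.0576 + 0.0121 + 0.0441 = 0.2124
Σp_2ᵢ² = 0.22² + 0.04² + 0.51² + 0.02² + 0.21² = 0.0484 + 0.0016 + 0.2601 + 0.0004 + 0.0441 = 0.3546
O = 0.2313 / √(0.2124 × 0.3546) = 0.2313 / 0.274440 = 0.84281

0.843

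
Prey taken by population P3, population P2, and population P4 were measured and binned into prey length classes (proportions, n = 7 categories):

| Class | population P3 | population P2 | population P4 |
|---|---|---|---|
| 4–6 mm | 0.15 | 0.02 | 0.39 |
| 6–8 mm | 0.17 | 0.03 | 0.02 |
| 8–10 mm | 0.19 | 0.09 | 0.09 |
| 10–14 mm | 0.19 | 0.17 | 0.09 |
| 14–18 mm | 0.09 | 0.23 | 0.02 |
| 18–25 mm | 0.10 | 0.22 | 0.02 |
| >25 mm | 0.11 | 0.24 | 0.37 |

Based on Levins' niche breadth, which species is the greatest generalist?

Σp_P3ᵢ² = 0.15² + 0.17² + 0.19² + 0.19² + 0.09² + 0.10² + 0.11² = 0.0225 + 0.0289 + 0.0361 + 0.0361 + 0.0081 + 0.0100 + 0.0121 = 0.1538
B_P3 = 1 / 0.1538 = 6.5020
Σp_P2ᵢ² = 0.02² + 0.03² + 0.09² + 0.17² + 0.23² + 0.22² + 0.24² = 0.0004 + 0.0009 + 0.0081 + 0.0289 + 0.0529 + 0.0484 + 0.0576 = 0.1972
B_P2 = 1 / 0.1972 = 5.0710
Σp_P4ᵢ² = 0.39² + 0.02² + 0.09² + 0.09² + 0.02² + 0.02² + 0.37² = 0.1521 + 0.0004 + 0.0081 + 0.0081 + 0.0004 + 0.0004 + 0.1369 = 0.3064
B_P4 = 1 / 0.3064 = 3.2637
Highest B → broadest niche (most generalist): population P3 (B = 6.50).

population P3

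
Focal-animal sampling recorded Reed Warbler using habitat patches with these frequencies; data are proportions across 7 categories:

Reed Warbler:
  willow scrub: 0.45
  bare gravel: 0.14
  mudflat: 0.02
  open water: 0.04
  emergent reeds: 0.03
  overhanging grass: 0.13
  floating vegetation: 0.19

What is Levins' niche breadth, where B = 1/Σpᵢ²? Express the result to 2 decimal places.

Σpᵢ² = 0.45² + 0.14² + 0.02² + 0.04² + 0.03² + 0.13² + 0.19² = 0.2025 + 0.0196 + 0.0004 + 0.0016 + 0.0009 + 0.0169 + 0.0361 = 0.2780
B = 1 / 0.2780 = 3.5971

3.60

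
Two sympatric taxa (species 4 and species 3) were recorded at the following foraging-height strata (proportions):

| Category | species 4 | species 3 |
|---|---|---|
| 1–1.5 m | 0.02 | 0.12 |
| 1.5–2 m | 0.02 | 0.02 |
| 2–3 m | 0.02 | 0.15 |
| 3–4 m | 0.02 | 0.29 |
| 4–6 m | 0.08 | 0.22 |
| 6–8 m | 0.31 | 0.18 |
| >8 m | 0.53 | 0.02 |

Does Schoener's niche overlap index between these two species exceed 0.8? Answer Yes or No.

Σ|p₁ᵢ − p₂ᵢ| = 0.10 + 0.00 + 0.13 + 0.27 + 0.14 + 0.13 + 0.51 = 1.28
D = 1 − ½ × 1.28 = 1 − 0.640 = 0.3600
D = 0.3600 < 0.8 → No.

No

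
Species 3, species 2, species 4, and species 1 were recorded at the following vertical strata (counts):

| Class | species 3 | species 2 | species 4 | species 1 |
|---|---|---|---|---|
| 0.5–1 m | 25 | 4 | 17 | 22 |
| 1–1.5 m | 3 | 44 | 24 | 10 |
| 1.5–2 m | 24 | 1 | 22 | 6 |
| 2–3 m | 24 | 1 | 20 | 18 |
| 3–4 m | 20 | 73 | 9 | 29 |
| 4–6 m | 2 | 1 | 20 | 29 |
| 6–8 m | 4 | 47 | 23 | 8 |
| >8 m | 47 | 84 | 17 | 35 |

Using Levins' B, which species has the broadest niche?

species 4

Proportions for species 3 (n=149): 25/149=0.1678, 3/149=0.0201, 24/149=0.1611, 24/149=0.1611, 20/149=0.1342, 2/149=0.0134, 4/149=0.0268, 47/149=0.3154
Proportions for species 2 (n=255): 4/255=0.0157, 44/255=0.1725, 1/255=0.0039, 1/255=0.0039, 73/255=0.2863, 1/255=0.0039, 47/255=0.1843, 84/255=0.3294
Proportions for species 4 (n=152): 17/152=0.1118, 24/152=0.1579, 22/152=0.1447, 20/152=0.1316, 9/152=0.0592, 20/152=0.1316, 23/152=0.1513, 17/152=0.1118
Proportions for species 1 (n=157): 22/157=0.1401, 10/157=0.0637, 6/157=0.0382, 18/157=0.1146, 29/157=0.1847, 29/157=0.1847, 8/157=0.0510, 35/157=0.2229
Σp_3ᵢ² = 0.1678² + 0.0201² + 0.1611² + 0.1611² + 0.1342² + 0.0134² + 0.0268² + 0.3154² = 0.028157 + 0.000404 + 0.025953 + 0.025953 + 0.018010 + 0.000180 + 0.000718 + 0.099477 = 0.198852
B_3 = 1 / 0.198852 = 5.0289
Σp_2ᵢ² = 0.0157² + 0.1725² + 0.0039² + 0.0039² + 0.2863² + 0.0039² + 0.1843² + 0.3294² = 0.000246 + 0.029756 + 0.000015 + 0.000015 + 0.081968 + 0.000015 + 0.033966 + 0.108504 = 0.254485
B_2 = 1 / 0.254485 = 3.9295
Σp_4ᵢ² = 0.1118² + 0.1579² + 0.1447² + 0.1316² + 0.0592² + 0.1316² + 0.1513² + 0.1118² = 0.012499 + 0.024932 + 0.020938 + 0.017319 + 0.003505 + 0.017319 + 0.022892 + 0.012499 = 0.131903
B_4 = 1 / 0.131903 = 7.5813
Σp_1ᵢ² = 0.1401² + 0.0637² + 0.0382² + 0.1146² + 0.1847² + 0.1847² + 0.0510² + 0.2229² = 0.019628 + 0.004058 + 0.001459 + 0.013133 + 0.034114 + 0.034114 + 0.002601 + 0.049684 = 0.158791
B_1 = 1 / 0.158791 = 6.2976
Highest B → broadest niche (most generalist): species 4 (B = 7.58).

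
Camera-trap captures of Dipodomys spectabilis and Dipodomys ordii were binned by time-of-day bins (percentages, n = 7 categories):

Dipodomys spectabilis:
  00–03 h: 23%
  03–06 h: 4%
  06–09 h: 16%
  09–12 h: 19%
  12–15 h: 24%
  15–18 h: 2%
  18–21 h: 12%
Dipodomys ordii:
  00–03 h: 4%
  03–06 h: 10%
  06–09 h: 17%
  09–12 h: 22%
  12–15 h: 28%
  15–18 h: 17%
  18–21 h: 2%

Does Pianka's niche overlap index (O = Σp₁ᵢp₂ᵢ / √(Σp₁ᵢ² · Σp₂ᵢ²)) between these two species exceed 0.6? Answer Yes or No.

Convert percentages to proportions (divide by 100).
Σ p₁ᵢp₂ᵢ = 0.0092 + 0.0040 + 0.0272 + 0.0418 + 0.0672 + 0.0034 + 0.0024 = 0.1552
Σp_1ᵢ² = 0.23² + 0.04² + 0.16² + 0.19² + 0.24² + 0.02² + 0.12² = 0.0529 + 0.0016 + 0.0256 + 0.0361 + 0.0576 + 0.0004 + 0.0144 = 0.1886
Σp_2ᵢ² = 0.04² + 0.10² + 0.17² + 0.22² + 0.28² + 0.17² + 0.02² = 0.0016 + 0.0100 + 0.0289 + 0.0484 + 0.0784 + 0.0289 + 0.0004 = 0.1966
O = 0.1552 / √(0.1886 × 0.1966) = 0.1552 / 0.19256 = 0.8060
O = 0.8060 > 0.6 → Yes.

Yes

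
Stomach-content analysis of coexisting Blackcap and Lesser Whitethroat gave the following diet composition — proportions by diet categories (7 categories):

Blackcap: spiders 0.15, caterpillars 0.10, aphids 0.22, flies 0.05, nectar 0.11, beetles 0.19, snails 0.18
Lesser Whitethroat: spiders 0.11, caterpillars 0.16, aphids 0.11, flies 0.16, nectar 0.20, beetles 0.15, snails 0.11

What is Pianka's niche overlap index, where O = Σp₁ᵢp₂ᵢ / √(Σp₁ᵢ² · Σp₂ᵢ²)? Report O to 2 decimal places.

0.86

Σ p₁ᵢp₂ᵢ = 0.0165 + 0.0160 + 0.0242 + 0.0080 + 0.0220 + 0.0285 + 0.0198 = 0.1350
Σp_1ᵢ² = 0.15² + 0.10² + 0.22² + 0.05² + 0.11² + 0.19² + 0.18² = 0.0225 + 0.0100 + 0.0484 + 0.0025 + 0.0121 + 0.0361 + 0.0324 = 0.1640
Σp_2ᵢ² = 0.11² + 0.16² + 0.11² + 0.16² + 0.20² + 0.15² + 0.11² = 0.0121 + 0.0256 + 0.0121 + 0.0256 + 0.0400 + 0.0225 + 0.0121 = 0.1500
O = 0.1350 / √(0.1640 × 0.1500) = 0.1350 / 0.15684 = 0.8607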